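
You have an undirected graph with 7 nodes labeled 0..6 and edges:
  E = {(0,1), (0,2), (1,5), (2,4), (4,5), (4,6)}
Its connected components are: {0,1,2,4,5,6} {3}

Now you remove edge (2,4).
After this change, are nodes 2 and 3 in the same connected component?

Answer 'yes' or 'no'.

Answer: no

Derivation:
Initial components: {0,1,2,4,5,6} {3}
Removing edge (2,4): not a bridge — component count unchanged at 2.
New components: {0,1,2,4,5,6} {3}
Are 2 and 3 in the same component? no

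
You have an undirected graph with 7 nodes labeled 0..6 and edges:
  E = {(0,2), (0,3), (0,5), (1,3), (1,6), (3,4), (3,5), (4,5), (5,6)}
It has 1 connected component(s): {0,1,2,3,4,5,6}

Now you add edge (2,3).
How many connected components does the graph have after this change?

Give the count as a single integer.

Initial component count: 1
Add (2,3): endpoints already in same component. Count unchanged: 1.
New component count: 1

Answer: 1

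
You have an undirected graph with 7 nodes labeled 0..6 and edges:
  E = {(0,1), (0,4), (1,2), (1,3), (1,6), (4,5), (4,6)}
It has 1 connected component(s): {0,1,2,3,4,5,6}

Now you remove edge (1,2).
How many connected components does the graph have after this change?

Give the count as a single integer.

Initial component count: 1
Remove (1,2): it was a bridge. Count increases: 1 -> 2.
  After removal, components: {0,1,3,4,5,6} {2}
New component count: 2

Answer: 2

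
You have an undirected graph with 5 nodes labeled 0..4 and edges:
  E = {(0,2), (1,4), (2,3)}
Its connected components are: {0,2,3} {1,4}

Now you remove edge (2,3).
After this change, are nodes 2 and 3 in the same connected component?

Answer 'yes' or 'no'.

Answer: no

Derivation:
Initial components: {0,2,3} {1,4}
Removing edge (2,3): it was a bridge — component count 2 -> 3.
New components: {0,2} {1,4} {3}
Are 2 and 3 in the same component? no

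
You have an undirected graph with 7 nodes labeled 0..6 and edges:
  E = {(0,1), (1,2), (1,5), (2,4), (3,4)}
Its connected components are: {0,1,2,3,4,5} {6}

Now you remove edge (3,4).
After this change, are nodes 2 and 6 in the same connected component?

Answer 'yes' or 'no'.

Answer: no

Derivation:
Initial components: {0,1,2,3,4,5} {6}
Removing edge (3,4): it was a bridge — component count 2 -> 3.
New components: {0,1,2,4,5} {3} {6}
Are 2 and 6 in the same component? no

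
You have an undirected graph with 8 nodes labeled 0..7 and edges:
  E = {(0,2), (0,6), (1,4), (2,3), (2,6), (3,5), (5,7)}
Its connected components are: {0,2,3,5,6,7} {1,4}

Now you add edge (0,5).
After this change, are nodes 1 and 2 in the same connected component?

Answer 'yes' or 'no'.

Initial components: {0,2,3,5,6,7} {1,4}
Adding edge (0,5): both already in same component {0,2,3,5,6,7}. No change.
New components: {0,2,3,5,6,7} {1,4}
Are 1 and 2 in the same component? no

Answer: no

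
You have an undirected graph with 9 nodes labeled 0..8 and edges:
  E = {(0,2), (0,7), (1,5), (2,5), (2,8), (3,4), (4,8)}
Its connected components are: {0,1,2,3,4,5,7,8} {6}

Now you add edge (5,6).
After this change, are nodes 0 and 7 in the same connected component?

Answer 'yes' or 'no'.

Initial components: {0,1,2,3,4,5,7,8} {6}
Adding edge (5,6): merges {0,1,2,3,4,5,7,8} and {6}.
New components: {0,1,2,3,4,5,6,7,8}
Are 0 and 7 in the same component? yes

Answer: yes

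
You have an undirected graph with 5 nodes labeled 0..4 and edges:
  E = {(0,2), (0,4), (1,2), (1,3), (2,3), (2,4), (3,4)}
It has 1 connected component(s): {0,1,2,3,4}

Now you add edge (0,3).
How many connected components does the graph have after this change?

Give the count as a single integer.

Answer: 1

Derivation:
Initial component count: 1
Add (0,3): endpoints already in same component. Count unchanged: 1.
New component count: 1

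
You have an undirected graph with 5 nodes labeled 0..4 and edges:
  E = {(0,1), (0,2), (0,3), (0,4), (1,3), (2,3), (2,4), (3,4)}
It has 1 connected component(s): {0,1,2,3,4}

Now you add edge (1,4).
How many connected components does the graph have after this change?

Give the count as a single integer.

Answer: 1

Derivation:
Initial component count: 1
Add (1,4): endpoints already in same component. Count unchanged: 1.
New component count: 1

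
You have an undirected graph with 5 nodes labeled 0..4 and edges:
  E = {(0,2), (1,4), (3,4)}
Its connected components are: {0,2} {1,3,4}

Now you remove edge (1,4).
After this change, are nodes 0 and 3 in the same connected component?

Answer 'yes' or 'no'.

Answer: no

Derivation:
Initial components: {0,2} {1,3,4}
Removing edge (1,4): it was a bridge — component count 2 -> 3.
New components: {0,2} {1} {3,4}
Are 0 and 3 in the same component? no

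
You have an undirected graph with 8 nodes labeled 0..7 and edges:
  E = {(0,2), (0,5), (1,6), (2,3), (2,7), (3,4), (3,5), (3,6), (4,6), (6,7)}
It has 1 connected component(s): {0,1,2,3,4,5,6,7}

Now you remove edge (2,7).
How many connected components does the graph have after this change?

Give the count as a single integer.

Initial component count: 1
Remove (2,7): not a bridge. Count unchanged: 1.
  After removal, components: {0,1,2,3,4,5,6,7}
New component count: 1

Answer: 1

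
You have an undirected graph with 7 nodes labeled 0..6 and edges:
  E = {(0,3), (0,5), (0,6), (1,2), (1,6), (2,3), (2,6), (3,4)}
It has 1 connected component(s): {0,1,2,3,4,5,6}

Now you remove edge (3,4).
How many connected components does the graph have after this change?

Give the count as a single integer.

Answer: 2

Derivation:
Initial component count: 1
Remove (3,4): it was a bridge. Count increases: 1 -> 2.
  After removal, components: {0,1,2,3,5,6} {4}
New component count: 2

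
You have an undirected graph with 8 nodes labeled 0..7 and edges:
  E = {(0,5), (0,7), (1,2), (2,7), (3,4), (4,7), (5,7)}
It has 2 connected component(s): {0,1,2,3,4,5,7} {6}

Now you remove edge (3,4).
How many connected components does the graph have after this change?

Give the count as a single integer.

Answer: 3

Derivation:
Initial component count: 2
Remove (3,4): it was a bridge. Count increases: 2 -> 3.
  After removal, components: {0,1,2,4,5,7} {3} {6}
New component count: 3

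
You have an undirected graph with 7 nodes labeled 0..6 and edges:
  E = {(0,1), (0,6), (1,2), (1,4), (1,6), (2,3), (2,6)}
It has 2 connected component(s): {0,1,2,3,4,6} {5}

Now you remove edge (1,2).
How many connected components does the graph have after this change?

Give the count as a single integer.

Initial component count: 2
Remove (1,2): not a bridge. Count unchanged: 2.
  After removal, components: {0,1,2,3,4,6} {5}
New component count: 2

Answer: 2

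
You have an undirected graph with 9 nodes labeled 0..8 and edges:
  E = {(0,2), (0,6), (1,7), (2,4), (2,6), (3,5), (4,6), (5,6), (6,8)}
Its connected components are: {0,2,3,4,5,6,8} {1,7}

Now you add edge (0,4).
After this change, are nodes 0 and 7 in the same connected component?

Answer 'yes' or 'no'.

Answer: no

Derivation:
Initial components: {0,2,3,4,5,6,8} {1,7}
Adding edge (0,4): both already in same component {0,2,3,4,5,6,8}. No change.
New components: {0,2,3,4,5,6,8} {1,7}
Are 0 and 7 in the same component? no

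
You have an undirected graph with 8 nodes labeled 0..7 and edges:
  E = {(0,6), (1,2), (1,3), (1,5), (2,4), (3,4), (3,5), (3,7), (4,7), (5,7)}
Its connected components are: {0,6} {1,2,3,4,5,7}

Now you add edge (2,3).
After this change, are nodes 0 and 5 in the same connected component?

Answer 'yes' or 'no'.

Answer: no

Derivation:
Initial components: {0,6} {1,2,3,4,5,7}
Adding edge (2,3): both already in same component {1,2,3,4,5,7}. No change.
New components: {0,6} {1,2,3,4,5,7}
Are 0 and 5 in the same component? no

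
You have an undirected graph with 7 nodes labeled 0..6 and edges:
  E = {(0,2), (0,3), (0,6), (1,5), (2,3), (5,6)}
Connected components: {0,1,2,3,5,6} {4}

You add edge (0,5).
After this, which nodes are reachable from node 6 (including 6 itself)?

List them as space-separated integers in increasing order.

Before: nodes reachable from 6: {0,1,2,3,5,6}
Adding (0,5): both endpoints already in same component. Reachability from 6 unchanged.
After: nodes reachable from 6: {0,1,2,3,5,6}

Answer: 0 1 2 3 5 6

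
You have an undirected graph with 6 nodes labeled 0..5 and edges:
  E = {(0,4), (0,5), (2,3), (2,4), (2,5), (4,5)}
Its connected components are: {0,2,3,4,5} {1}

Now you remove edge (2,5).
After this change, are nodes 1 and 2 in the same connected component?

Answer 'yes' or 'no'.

Initial components: {0,2,3,4,5} {1}
Removing edge (2,5): not a bridge — component count unchanged at 2.
New components: {0,2,3,4,5} {1}
Are 1 and 2 in the same component? no

Answer: no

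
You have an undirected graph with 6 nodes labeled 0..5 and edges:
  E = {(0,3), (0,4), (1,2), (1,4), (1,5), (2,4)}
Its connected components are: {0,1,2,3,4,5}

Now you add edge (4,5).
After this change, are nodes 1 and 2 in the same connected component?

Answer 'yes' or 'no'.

Answer: yes

Derivation:
Initial components: {0,1,2,3,4,5}
Adding edge (4,5): both already in same component {0,1,2,3,4,5}. No change.
New components: {0,1,2,3,4,5}
Are 1 and 2 in the same component? yes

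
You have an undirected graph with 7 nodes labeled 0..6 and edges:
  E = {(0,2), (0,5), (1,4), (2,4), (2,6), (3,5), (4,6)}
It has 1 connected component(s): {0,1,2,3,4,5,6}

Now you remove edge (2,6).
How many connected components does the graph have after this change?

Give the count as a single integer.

Answer: 1

Derivation:
Initial component count: 1
Remove (2,6): not a bridge. Count unchanged: 1.
  After removal, components: {0,1,2,3,4,5,6}
New component count: 1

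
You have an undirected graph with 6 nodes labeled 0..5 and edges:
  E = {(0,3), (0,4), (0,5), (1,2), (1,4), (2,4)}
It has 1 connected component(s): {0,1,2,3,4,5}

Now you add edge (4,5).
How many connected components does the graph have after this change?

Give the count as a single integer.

Initial component count: 1
Add (4,5): endpoints already in same component. Count unchanged: 1.
New component count: 1

Answer: 1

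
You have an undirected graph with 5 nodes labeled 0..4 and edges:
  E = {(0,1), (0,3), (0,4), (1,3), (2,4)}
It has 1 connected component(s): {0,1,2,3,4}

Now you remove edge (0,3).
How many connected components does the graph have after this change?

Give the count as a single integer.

Answer: 1

Derivation:
Initial component count: 1
Remove (0,3): not a bridge. Count unchanged: 1.
  After removal, components: {0,1,2,3,4}
New component count: 1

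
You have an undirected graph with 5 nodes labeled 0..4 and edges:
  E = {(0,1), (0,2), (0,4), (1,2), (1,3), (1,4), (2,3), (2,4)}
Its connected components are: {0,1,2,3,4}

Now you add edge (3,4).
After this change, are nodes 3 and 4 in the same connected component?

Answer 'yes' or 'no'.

Initial components: {0,1,2,3,4}
Adding edge (3,4): both already in same component {0,1,2,3,4}. No change.
New components: {0,1,2,3,4}
Are 3 and 4 in the same component? yes

Answer: yes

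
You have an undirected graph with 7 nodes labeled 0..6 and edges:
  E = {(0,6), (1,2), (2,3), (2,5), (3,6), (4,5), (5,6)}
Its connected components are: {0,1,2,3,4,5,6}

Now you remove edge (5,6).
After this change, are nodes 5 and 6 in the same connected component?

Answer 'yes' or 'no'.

Initial components: {0,1,2,3,4,5,6}
Removing edge (5,6): not a bridge — component count unchanged at 1.
New components: {0,1,2,3,4,5,6}
Are 5 and 6 in the same component? yes

Answer: yes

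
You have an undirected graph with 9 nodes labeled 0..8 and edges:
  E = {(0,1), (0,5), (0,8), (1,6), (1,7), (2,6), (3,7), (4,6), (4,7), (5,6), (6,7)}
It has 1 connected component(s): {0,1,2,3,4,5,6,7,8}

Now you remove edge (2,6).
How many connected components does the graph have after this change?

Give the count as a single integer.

Answer: 2

Derivation:
Initial component count: 1
Remove (2,6): it was a bridge. Count increases: 1 -> 2.
  After removal, components: {0,1,3,4,5,6,7,8} {2}
New component count: 2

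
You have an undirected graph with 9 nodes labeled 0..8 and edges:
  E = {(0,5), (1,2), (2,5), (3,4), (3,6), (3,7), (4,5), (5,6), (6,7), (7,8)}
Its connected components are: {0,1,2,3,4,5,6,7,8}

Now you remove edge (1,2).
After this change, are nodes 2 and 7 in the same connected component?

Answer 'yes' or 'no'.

Initial components: {0,1,2,3,4,5,6,7,8}
Removing edge (1,2): it was a bridge — component count 1 -> 2.
New components: {0,2,3,4,5,6,7,8} {1}
Are 2 and 7 in the same component? yes

Answer: yes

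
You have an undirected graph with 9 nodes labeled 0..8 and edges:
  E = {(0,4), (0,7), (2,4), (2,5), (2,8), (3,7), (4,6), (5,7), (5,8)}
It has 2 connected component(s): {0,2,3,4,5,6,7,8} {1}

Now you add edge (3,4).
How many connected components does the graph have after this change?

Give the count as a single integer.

Initial component count: 2
Add (3,4): endpoints already in same component. Count unchanged: 2.
New component count: 2

Answer: 2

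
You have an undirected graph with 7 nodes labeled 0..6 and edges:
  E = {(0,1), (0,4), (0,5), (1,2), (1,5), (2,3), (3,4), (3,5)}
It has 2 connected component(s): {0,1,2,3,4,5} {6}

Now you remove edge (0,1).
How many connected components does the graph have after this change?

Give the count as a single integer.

Initial component count: 2
Remove (0,1): not a bridge. Count unchanged: 2.
  After removal, components: {0,1,2,3,4,5} {6}
New component count: 2

Answer: 2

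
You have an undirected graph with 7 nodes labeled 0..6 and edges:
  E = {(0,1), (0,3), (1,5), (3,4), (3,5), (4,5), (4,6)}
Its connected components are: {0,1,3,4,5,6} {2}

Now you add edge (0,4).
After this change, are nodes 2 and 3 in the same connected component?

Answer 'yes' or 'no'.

Initial components: {0,1,3,4,5,6} {2}
Adding edge (0,4): both already in same component {0,1,3,4,5,6}. No change.
New components: {0,1,3,4,5,6} {2}
Are 2 and 3 in the same component? no

Answer: no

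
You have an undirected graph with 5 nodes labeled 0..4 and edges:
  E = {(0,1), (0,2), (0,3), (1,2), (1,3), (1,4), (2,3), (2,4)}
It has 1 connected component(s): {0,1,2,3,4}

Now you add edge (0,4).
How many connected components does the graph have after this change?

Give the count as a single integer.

Answer: 1

Derivation:
Initial component count: 1
Add (0,4): endpoints already in same component. Count unchanged: 1.
New component count: 1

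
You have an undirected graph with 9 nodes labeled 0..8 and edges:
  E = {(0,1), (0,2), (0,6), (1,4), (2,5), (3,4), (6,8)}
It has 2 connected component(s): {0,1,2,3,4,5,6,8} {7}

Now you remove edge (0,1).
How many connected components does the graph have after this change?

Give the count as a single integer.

Answer: 3

Derivation:
Initial component count: 2
Remove (0,1): it was a bridge. Count increases: 2 -> 3.
  After removal, components: {0,2,5,6,8} {1,3,4} {7}
New component count: 3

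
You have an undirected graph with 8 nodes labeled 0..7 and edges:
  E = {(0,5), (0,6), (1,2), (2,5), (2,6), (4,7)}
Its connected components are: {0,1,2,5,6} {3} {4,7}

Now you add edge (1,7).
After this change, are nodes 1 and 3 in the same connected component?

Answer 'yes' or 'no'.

Answer: no

Derivation:
Initial components: {0,1,2,5,6} {3} {4,7}
Adding edge (1,7): merges {0,1,2,5,6} and {4,7}.
New components: {0,1,2,4,5,6,7} {3}
Are 1 and 3 in the same component? no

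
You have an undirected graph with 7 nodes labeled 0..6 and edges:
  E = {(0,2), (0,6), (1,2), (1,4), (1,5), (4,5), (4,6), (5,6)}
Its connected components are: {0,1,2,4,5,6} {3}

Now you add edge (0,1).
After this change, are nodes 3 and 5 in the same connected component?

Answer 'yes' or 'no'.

Answer: no

Derivation:
Initial components: {0,1,2,4,5,6} {3}
Adding edge (0,1): both already in same component {0,1,2,4,5,6}. No change.
New components: {0,1,2,4,5,6} {3}
Are 3 and 5 in the same component? no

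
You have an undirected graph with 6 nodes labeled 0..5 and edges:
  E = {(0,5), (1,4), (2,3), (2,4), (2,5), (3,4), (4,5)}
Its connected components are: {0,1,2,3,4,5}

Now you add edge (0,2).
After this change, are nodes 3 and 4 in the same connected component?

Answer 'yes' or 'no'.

Answer: yes

Derivation:
Initial components: {0,1,2,3,4,5}
Adding edge (0,2): both already in same component {0,1,2,3,4,5}. No change.
New components: {0,1,2,3,4,5}
Are 3 and 4 in the same component? yes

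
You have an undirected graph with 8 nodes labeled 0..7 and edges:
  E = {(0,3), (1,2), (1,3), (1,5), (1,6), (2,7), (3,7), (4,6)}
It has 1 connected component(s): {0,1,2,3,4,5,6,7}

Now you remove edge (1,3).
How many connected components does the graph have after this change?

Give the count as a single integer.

Answer: 1

Derivation:
Initial component count: 1
Remove (1,3): not a bridge. Count unchanged: 1.
  After removal, components: {0,1,2,3,4,5,6,7}
New component count: 1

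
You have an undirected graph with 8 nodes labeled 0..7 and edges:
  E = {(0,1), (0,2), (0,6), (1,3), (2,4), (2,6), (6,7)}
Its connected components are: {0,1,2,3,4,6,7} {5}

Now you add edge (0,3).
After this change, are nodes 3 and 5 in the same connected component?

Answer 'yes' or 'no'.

Initial components: {0,1,2,3,4,6,7} {5}
Adding edge (0,3): both already in same component {0,1,2,3,4,6,7}. No change.
New components: {0,1,2,3,4,6,7} {5}
Are 3 and 5 in the same component? no

Answer: no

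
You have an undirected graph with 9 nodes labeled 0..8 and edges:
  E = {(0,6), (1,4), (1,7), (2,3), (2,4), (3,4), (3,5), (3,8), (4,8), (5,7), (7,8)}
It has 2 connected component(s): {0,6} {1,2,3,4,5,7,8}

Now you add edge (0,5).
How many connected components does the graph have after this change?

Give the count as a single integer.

Answer: 1

Derivation:
Initial component count: 2
Add (0,5): merges two components. Count decreases: 2 -> 1.
New component count: 1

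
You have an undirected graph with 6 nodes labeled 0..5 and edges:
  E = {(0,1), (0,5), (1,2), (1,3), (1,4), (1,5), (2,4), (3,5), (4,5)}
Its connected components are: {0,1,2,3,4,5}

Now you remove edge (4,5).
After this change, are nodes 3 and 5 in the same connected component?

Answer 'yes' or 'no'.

Initial components: {0,1,2,3,4,5}
Removing edge (4,5): not a bridge — component count unchanged at 1.
New components: {0,1,2,3,4,5}
Are 3 and 5 in the same component? yes

Answer: yes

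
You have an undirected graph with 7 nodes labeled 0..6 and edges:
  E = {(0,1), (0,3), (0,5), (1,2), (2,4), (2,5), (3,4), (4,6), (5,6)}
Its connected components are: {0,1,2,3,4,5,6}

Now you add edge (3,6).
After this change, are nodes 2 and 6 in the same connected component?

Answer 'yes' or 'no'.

Answer: yes

Derivation:
Initial components: {0,1,2,3,4,5,6}
Adding edge (3,6): both already in same component {0,1,2,3,4,5,6}. No change.
New components: {0,1,2,3,4,5,6}
Are 2 and 6 in the same component? yes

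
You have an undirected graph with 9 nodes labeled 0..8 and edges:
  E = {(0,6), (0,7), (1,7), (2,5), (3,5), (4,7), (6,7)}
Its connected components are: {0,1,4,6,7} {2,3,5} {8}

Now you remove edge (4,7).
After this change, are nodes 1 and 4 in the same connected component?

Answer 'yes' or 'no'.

Initial components: {0,1,4,6,7} {2,3,5} {8}
Removing edge (4,7): it was a bridge — component count 3 -> 4.
New components: {0,1,6,7} {2,3,5} {4} {8}
Are 1 and 4 in the same component? no

Answer: no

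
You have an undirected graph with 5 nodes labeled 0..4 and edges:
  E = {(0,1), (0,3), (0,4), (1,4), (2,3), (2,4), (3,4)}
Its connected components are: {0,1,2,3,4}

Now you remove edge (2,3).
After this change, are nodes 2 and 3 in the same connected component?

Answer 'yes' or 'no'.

Answer: yes

Derivation:
Initial components: {0,1,2,3,4}
Removing edge (2,3): not a bridge — component count unchanged at 1.
New components: {0,1,2,3,4}
Are 2 and 3 in the same component? yes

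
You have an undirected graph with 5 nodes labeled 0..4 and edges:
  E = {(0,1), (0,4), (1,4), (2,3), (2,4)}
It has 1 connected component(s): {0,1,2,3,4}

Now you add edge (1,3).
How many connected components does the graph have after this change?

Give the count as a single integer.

Initial component count: 1
Add (1,3): endpoints already in same component. Count unchanged: 1.
New component count: 1

Answer: 1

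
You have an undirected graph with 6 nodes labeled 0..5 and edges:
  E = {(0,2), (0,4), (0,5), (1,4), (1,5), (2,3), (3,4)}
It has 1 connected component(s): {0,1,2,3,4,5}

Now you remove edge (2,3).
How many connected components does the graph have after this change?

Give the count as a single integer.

Initial component count: 1
Remove (2,3): not a bridge. Count unchanged: 1.
  After removal, components: {0,1,2,3,4,5}
New component count: 1

Answer: 1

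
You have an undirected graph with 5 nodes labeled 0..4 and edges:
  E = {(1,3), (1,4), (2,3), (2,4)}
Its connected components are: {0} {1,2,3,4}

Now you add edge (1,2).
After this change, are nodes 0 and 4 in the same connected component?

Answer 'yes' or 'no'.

Answer: no

Derivation:
Initial components: {0} {1,2,3,4}
Adding edge (1,2): both already in same component {1,2,3,4}. No change.
New components: {0} {1,2,3,4}
Are 0 and 4 in the same component? no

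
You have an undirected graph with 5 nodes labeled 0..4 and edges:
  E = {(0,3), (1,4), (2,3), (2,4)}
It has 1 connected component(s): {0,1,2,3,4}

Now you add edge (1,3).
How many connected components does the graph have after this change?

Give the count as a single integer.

Answer: 1

Derivation:
Initial component count: 1
Add (1,3): endpoints already in same component. Count unchanged: 1.
New component count: 1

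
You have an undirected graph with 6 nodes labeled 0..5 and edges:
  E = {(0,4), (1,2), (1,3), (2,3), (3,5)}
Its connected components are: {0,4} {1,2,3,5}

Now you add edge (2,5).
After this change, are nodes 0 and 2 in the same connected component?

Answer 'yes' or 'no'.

Answer: no

Derivation:
Initial components: {0,4} {1,2,3,5}
Adding edge (2,5): both already in same component {1,2,3,5}. No change.
New components: {0,4} {1,2,3,5}
Are 0 and 2 in the same component? no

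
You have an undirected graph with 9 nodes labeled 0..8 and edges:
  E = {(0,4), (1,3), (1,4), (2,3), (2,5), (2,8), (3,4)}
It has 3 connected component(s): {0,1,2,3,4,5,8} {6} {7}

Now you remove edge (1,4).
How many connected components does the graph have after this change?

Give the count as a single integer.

Answer: 3

Derivation:
Initial component count: 3
Remove (1,4): not a bridge. Count unchanged: 3.
  After removal, components: {0,1,2,3,4,5,8} {6} {7}
New component count: 3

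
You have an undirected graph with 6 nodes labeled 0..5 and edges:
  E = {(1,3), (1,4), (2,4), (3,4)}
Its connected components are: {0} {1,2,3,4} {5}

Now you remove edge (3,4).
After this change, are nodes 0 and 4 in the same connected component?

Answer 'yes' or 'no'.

Initial components: {0} {1,2,3,4} {5}
Removing edge (3,4): not a bridge — component count unchanged at 3.
New components: {0} {1,2,3,4} {5}
Are 0 and 4 in the same component? no

Answer: no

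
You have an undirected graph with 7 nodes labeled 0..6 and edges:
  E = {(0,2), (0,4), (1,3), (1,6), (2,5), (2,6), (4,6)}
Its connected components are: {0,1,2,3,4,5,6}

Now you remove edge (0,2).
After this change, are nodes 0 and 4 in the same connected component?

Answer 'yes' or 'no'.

Answer: yes

Derivation:
Initial components: {0,1,2,3,4,5,6}
Removing edge (0,2): not a bridge — component count unchanged at 1.
New components: {0,1,2,3,4,5,6}
Are 0 and 4 in the same component? yes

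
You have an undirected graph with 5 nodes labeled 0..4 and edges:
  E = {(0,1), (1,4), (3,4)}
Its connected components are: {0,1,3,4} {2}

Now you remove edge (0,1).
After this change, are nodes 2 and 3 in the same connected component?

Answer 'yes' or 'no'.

Answer: no

Derivation:
Initial components: {0,1,3,4} {2}
Removing edge (0,1): it was a bridge — component count 2 -> 3.
New components: {0} {1,3,4} {2}
Are 2 and 3 in the same component? no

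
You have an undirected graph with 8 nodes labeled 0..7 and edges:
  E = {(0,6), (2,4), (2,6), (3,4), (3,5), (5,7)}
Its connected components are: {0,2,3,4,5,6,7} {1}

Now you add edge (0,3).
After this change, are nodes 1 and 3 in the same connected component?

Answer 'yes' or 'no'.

Initial components: {0,2,3,4,5,6,7} {1}
Adding edge (0,3): both already in same component {0,2,3,4,5,6,7}. No change.
New components: {0,2,3,4,5,6,7} {1}
Are 1 and 3 in the same component? no

Answer: no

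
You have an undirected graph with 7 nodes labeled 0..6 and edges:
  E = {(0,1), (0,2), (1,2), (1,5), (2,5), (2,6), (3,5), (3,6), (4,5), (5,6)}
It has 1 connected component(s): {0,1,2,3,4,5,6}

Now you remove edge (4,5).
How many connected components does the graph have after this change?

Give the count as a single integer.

Answer: 2

Derivation:
Initial component count: 1
Remove (4,5): it was a bridge. Count increases: 1 -> 2.
  After removal, components: {0,1,2,3,5,6} {4}
New component count: 2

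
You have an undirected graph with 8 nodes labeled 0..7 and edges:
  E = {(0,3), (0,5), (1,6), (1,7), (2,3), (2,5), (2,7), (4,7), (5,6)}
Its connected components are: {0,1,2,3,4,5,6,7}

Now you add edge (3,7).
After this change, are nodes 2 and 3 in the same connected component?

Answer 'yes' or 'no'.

Answer: yes

Derivation:
Initial components: {0,1,2,3,4,5,6,7}
Adding edge (3,7): both already in same component {0,1,2,3,4,5,6,7}. No change.
New components: {0,1,2,3,4,5,6,7}
Are 2 and 3 in the same component? yes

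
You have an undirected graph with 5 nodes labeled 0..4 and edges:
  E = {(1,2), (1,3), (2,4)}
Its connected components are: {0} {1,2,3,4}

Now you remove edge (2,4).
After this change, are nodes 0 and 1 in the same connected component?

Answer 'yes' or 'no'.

Answer: no

Derivation:
Initial components: {0} {1,2,3,4}
Removing edge (2,4): it was a bridge — component count 2 -> 3.
New components: {0} {1,2,3} {4}
Are 0 and 1 in the same component? no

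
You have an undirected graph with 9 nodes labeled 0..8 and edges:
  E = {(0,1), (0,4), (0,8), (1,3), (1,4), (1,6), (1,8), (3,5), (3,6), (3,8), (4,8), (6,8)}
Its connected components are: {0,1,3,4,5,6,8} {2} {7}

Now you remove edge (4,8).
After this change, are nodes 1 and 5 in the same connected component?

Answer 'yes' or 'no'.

Answer: yes

Derivation:
Initial components: {0,1,3,4,5,6,8} {2} {7}
Removing edge (4,8): not a bridge — component count unchanged at 3.
New components: {0,1,3,4,5,6,8} {2} {7}
Are 1 and 5 in the same component? yes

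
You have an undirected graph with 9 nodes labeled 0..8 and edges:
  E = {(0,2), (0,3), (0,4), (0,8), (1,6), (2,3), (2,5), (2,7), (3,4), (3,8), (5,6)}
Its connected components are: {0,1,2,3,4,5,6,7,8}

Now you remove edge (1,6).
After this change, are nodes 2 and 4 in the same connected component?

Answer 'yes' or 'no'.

Answer: yes

Derivation:
Initial components: {0,1,2,3,4,5,6,7,8}
Removing edge (1,6): it was a bridge — component count 1 -> 2.
New components: {0,2,3,4,5,6,7,8} {1}
Are 2 and 4 in the same component? yes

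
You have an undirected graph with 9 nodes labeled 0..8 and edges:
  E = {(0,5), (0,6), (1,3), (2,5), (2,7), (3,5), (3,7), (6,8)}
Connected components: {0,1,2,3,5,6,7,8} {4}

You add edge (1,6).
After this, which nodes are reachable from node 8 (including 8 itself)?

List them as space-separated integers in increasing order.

Before: nodes reachable from 8: {0,1,2,3,5,6,7,8}
Adding (1,6): both endpoints already in same component. Reachability from 8 unchanged.
After: nodes reachable from 8: {0,1,2,3,5,6,7,8}

Answer: 0 1 2 3 5 6 7 8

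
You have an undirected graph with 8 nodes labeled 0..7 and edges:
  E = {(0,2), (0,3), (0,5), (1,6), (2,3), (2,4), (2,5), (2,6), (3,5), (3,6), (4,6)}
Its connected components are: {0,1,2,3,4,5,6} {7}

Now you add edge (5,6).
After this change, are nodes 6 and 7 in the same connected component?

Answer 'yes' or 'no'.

Answer: no

Derivation:
Initial components: {0,1,2,3,4,5,6} {7}
Adding edge (5,6): both already in same component {0,1,2,3,4,5,6}. No change.
New components: {0,1,2,3,4,5,6} {7}
Are 6 and 7 in the same component? no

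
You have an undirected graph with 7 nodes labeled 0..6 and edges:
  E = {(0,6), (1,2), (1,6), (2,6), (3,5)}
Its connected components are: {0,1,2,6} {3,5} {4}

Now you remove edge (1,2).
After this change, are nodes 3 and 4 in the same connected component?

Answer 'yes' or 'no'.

Initial components: {0,1,2,6} {3,5} {4}
Removing edge (1,2): not a bridge — component count unchanged at 3.
New components: {0,1,2,6} {3,5} {4}
Are 3 and 4 in the same component? no

Answer: no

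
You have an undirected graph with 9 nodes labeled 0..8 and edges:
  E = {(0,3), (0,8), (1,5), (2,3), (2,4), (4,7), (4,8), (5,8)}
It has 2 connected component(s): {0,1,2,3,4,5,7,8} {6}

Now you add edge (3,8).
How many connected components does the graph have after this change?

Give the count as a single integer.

Answer: 2

Derivation:
Initial component count: 2
Add (3,8): endpoints already in same component. Count unchanged: 2.
New component count: 2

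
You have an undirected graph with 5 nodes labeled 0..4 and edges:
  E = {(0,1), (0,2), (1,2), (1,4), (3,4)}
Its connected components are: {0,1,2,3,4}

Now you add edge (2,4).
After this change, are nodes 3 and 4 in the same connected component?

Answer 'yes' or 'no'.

Initial components: {0,1,2,3,4}
Adding edge (2,4): both already in same component {0,1,2,3,4}. No change.
New components: {0,1,2,3,4}
Are 3 and 4 in the same component? yes

Answer: yes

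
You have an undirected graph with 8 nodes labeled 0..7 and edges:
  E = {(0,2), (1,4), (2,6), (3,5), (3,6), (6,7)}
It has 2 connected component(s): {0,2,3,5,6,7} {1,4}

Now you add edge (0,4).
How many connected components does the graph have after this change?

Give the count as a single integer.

Initial component count: 2
Add (0,4): merges two components. Count decreases: 2 -> 1.
New component count: 1

Answer: 1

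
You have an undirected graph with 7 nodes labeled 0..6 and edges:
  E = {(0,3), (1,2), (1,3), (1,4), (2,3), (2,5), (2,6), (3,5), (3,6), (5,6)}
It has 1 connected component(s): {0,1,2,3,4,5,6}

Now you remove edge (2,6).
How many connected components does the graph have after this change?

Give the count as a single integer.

Answer: 1

Derivation:
Initial component count: 1
Remove (2,6): not a bridge. Count unchanged: 1.
  After removal, components: {0,1,2,3,4,5,6}
New component count: 1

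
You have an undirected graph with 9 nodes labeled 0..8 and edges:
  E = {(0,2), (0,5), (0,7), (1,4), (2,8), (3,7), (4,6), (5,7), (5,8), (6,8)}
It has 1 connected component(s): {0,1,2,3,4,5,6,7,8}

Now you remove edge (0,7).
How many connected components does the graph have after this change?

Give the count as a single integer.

Answer: 1

Derivation:
Initial component count: 1
Remove (0,7): not a bridge. Count unchanged: 1.
  After removal, components: {0,1,2,3,4,5,6,7,8}
New component count: 1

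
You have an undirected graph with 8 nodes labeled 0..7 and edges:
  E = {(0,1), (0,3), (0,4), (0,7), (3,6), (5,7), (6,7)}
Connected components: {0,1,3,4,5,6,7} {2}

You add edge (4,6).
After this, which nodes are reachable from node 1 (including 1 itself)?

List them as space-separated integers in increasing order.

Answer: 0 1 3 4 5 6 7

Derivation:
Before: nodes reachable from 1: {0,1,3,4,5,6,7}
Adding (4,6): both endpoints already in same component. Reachability from 1 unchanged.
After: nodes reachable from 1: {0,1,3,4,5,6,7}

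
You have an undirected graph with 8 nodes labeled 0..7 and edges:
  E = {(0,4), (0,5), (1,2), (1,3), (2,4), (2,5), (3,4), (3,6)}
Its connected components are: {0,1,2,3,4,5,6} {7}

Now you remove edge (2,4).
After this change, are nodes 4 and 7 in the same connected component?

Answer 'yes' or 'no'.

Answer: no

Derivation:
Initial components: {0,1,2,3,4,5,6} {7}
Removing edge (2,4): not a bridge — component count unchanged at 2.
New components: {0,1,2,3,4,5,6} {7}
Are 4 and 7 in the same component? no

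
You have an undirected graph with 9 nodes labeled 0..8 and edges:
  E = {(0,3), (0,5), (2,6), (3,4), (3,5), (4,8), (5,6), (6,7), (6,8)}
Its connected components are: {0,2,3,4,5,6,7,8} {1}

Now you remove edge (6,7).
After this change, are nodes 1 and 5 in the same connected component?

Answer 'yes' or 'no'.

Answer: no

Derivation:
Initial components: {0,2,3,4,5,6,7,8} {1}
Removing edge (6,7): it was a bridge — component count 2 -> 3.
New components: {0,2,3,4,5,6,8} {1} {7}
Are 1 and 5 in the same component? no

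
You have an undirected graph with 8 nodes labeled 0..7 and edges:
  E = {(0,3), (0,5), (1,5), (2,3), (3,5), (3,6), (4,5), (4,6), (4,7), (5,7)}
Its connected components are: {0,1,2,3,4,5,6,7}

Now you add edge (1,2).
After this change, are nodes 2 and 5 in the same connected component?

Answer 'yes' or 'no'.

Answer: yes

Derivation:
Initial components: {0,1,2,3,4,5,6,7}
Adding edge (1,2): both already in same component {0,1,2,3,4,5,6,7}. No change.
New components: {0,1,2,3,4,5,6,7}
Are 2 and 5 in the same component? yes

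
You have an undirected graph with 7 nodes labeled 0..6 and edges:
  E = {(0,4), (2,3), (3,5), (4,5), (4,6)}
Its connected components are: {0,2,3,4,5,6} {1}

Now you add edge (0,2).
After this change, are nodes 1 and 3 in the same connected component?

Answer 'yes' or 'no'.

Initial components: {0,2,3,4,5,6} {1}
Adding edge (0,2): both already in same component {0,2,3,4,5,6}. No change.
New components: {0,2,3,4,5,6} {1}
Are 1 and 3 in the same component? no

Answer: no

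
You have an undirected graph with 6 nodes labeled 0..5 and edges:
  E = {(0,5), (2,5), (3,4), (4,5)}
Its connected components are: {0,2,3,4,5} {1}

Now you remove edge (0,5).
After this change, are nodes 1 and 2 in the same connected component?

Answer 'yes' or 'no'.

Initial components: {0,2,3,4,5} {1}
Removing edge (0,5): it was a bridge — component count 2 -> 3.
New components: {0} {1} {2,3,4,5}
Are 1 and 2 in the same component? no

Answer: no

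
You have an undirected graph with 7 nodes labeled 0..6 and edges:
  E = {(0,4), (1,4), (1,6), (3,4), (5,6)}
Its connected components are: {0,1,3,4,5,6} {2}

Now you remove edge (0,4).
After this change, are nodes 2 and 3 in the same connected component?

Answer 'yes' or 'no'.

Answer: no

Derivation:
Initial components: {0,1,3,4,5,6} {2}
Removing edge (0,4): it was a bridge — component count 2 -> 3.
New components: {0} {1,3,4,5,6} {2}
Are 2 and 3 in the same component? no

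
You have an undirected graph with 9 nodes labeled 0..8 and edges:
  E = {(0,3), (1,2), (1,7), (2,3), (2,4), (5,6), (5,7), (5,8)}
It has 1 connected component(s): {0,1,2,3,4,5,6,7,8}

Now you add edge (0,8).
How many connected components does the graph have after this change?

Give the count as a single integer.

Answer: 1

Derivation:
Initial component count: 1
Add (0,8): endpoints already in same component. Count unchanged: 1.
New component count: 1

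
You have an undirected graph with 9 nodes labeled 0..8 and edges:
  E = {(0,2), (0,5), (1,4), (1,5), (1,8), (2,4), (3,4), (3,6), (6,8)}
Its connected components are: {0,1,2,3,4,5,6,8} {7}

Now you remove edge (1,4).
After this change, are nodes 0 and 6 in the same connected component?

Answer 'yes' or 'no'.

Initial components: {0,1,2,3,4,5,6,8} {7}
Removing edge (1,4): not a bridge — component count unchanged at 2.
New components: {0,1,2,3,4,5,6,8} {7}
Are 0 and 6 in the same component? yes

Answer: yes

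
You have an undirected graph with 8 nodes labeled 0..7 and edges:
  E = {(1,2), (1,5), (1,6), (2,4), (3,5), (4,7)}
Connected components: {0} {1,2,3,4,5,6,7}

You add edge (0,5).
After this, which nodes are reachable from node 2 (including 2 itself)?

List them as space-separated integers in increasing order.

Before: nodes reachable from 2: {1,2,3,4,5,6,7}
Adding (0,5): merges 2's component with another. Reachability grows.
After: nodes reachable from 2: {0,1,2,3,4,5,6,7}

Answer: 0 1 2 3 4 5 6 7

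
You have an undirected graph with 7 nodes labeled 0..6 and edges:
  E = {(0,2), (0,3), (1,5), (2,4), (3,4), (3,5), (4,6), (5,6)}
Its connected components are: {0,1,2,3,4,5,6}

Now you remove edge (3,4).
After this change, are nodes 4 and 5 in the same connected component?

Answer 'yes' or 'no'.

Initial components: {0,1,2,3,4,5,6}
Removing edge (3,4): not a bridge — component count unchanged at 1.
New components: {0,1,2,3,4,5,6}
Are 4 and 5 in the same component? yes

Answer: yes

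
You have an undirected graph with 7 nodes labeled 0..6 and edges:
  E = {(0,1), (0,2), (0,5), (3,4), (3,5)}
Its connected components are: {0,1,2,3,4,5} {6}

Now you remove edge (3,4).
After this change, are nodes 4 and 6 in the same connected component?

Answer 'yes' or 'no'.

Answer: no

Derivation:
Initial components: {0,1,2,3,4,5} {6}
Removing edge (3,4): it was a bridge — component count 2 -> 3.
New components: {0,1,2,3,5} {4} {6}
Are 4 and 6 in the same component? no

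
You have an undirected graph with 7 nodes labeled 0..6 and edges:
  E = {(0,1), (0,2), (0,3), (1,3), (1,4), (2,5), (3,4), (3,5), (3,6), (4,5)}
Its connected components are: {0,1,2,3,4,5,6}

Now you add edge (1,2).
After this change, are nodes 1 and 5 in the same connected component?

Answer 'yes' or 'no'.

Initial components: {0,1,2,3,4,5,6}
Adding edge (1,2): both already in same component {0,1,2,3,4,5,6}. No change.
New components: {0,1,2,3,4,5,6}
Are 1 and 5 in the same component? yes

Answer: yes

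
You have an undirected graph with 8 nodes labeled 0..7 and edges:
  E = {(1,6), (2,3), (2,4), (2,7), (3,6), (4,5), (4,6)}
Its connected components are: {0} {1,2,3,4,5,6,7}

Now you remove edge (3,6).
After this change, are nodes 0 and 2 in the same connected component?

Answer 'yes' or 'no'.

Initial components: {0} {1,2,3,4,5,6,7}
Removing edge (3,6): not a bridge — component count unchanged at 2.
New components: {0} {1,2,3,4,5,6,7}
Are 0 and 2 in the same component? no

Answer: no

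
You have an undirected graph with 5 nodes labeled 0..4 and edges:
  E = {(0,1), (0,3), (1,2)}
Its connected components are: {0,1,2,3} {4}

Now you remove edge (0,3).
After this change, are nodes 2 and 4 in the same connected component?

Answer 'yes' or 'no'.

Answer: no

Derivation:
Initial components: {0,1,2,3} {4}
Removing edge (0,3): it was a bridge — component count 2 -> 3.
New components: {0,1,2} {3} {4}
Are 2 and 4 in the same component? no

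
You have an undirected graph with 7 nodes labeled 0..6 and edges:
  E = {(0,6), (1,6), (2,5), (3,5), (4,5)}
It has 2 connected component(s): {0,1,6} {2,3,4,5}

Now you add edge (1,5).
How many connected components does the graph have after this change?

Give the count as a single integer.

Answer: 1

Derivation:
Initial component count: 2
Add (1,5): merges two components. Count decreases: 2 -> 1.
New component count: 1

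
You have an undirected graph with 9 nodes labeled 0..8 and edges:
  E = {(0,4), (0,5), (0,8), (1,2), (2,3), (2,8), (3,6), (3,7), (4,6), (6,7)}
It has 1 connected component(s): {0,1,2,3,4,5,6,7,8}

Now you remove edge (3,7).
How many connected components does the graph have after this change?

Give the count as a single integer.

Answer: 1

Derivation:
Initial component count: 1
Remove (3,7): not a bridge. Count unchanged: 1.
  After removal, components: {0,1,2,3,4,5,6,7,8}
New component count: 1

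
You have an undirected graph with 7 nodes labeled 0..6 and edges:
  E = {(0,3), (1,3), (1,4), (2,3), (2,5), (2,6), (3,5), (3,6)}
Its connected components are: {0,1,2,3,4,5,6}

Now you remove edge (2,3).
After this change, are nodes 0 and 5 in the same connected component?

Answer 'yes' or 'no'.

Initial components: {0,1,2,3,4,5,6}
Removing edge (2,3): not a bridge — component count unchanged at 1.
New components: {0,1,2,3,4,5,6}
Are 0 and 5 in the same component? yes

Answer: yes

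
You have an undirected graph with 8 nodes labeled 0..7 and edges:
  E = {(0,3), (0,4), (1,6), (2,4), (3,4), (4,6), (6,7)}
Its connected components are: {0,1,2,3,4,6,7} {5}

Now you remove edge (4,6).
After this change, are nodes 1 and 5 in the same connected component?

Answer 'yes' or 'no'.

Answer: no

Derivation:
Initial components: {0,1,2,3,4,6,7} {5}
Removing edge (4,6): it was a bridge — component count 2 -> 3.
New components: {0,2,3,4} {1,6,7} {5}
Are 1 and 5 in the same component? no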